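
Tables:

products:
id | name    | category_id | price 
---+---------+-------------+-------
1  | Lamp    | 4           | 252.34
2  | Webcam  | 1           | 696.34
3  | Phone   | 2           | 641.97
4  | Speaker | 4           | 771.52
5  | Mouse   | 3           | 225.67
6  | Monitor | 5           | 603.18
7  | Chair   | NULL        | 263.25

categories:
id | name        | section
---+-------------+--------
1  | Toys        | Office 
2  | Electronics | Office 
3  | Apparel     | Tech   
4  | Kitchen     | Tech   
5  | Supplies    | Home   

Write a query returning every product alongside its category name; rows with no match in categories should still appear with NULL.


LEFT JOIN keeps every row from products (the left table); where category_id has no match in categories, the category columns become NULL. Walk through each product:
  - product 1 (Lamp): category_id=4 -> matches Kitchen
  - product 2 (Webcam): category_id=1 -> matches Toys
  - product 3 (Phone): category_id=2 -> matches Electronics
  - product 4 (Speaker): category_id=4 -> matches Kitchen
  - product 5 (Mouse): category_id=3 -> matches Apparel
  - product 6 (Monitor): category_id=5 -> matches Supplies
  - product 7 (Chair): category_id=NULL, no match -> kept with NULL
All 7 rows appear; 1 has NULL category.

SQL:
SELECT a.name, b.name AS category
FROM products a
LEFT JOIN categories b ON a.category_id = b.id

Result:
name    | category   
--------+------------
Lamp    | Kitchen    
Webcam  | Toys       
Phone   | Electronics
Speaker | Kitchen    
Mouse   | Apparel    
Monitor | Supplies   
Chair   | NULL       


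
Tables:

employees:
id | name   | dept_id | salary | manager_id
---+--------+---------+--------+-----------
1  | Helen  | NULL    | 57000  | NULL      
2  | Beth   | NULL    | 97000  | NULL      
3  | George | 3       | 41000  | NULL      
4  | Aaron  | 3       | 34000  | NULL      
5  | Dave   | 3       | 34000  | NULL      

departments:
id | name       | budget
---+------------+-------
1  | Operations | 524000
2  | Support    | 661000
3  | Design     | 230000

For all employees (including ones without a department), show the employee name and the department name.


LEFT JOIN keeps every row from employees (the left table); where dept_id has no match in departments, the department columns become NULL. Walk through each employee:
  - employee 1 (Helen): dept_id=NULL, no match -> kept with NULL
  - employee 2 (Beth): dept_id=NULL, no match -> kept with NULL
  - employee 3 (George): dept_id=3 -> matches Design
  - employee 4 (Aaron): dept_id=3 -> matches Design
  - employee 5 (Dave): dept_id=3 -> matches Design
All 5 rows appear; 2 have NULL department.

SQL:
SELECT a.name, b.name AS department
FROM employees a
LEFT JOIN departments b ON a.dept_id = b.id

Result:
name   | department
-------+-----------
Helen  | NULL      
Beth   | NULL      
George | Design    
Aaron  | Design    
Dave   | Design    


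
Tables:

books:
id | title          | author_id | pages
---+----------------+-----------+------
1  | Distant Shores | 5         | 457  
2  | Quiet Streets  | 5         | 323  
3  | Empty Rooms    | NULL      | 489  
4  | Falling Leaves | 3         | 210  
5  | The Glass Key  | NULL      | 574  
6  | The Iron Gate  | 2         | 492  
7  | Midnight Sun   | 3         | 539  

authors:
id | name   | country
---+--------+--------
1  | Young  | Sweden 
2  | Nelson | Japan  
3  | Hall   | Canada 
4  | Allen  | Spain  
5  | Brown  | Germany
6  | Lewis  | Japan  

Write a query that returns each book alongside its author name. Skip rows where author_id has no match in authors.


INNER JOIN keeps only books rows whose author_id matches an id in authors. Walk through each book:
  - book 1 (Distant Shores): author_id=5 -> matches Brown
  - book 2 (Quiet Streets): author_id=5 -> matches Brown
  - book 3 (Empty Rooms): author_id=NULL, no match -> dropped
  - book 4 (Falling Leaves): author_id=3 -> matches Hall
  - book 5 (The Glass Key): author_id=NULL, no match -> dropped
  - book 6 (The Iron Gate): author_id=2 -> matches Nelson
  - book 7 (Midnight Sun): author_id=3 -> matches Hall
So 2 of 7 rows are dropped.

SQL:
SELECT a.title, b.name AS author
FROM books a
INNER JOIN authors b ON a.author_id = b.id

Result:
title          | author
---------------+-------
Distant Shores | Brown 
Quiet Streets  | Brown 
Falling Leaves | Hall  
The Iron Gate  | Nelson
Midnight Sun   | Hall  


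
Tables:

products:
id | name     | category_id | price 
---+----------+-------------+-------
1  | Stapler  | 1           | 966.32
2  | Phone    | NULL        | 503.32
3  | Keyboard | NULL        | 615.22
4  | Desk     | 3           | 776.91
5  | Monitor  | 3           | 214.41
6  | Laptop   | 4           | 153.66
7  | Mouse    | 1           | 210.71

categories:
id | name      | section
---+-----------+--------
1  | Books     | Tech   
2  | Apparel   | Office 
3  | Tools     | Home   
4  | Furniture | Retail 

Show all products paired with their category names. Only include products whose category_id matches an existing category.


INNER JOIN keeps only products rows whose category_id matches an id in categories. Walk through each product:
  - product 1 (Stapler): category_id=1 -> matches Books
  - product 2 (Phone): category_id=NULL, no match -> dropped
  - product 3 (Keyboard): category_id=NULL, no match -> dropped
  - product 4 (Desk): category_id=3 -> matches Tools
  - product 5 (Monitor): category_id=3 -> matches Tools
  - product 6 (Laptop): category_id=4 -> matches Furniture
  - product 7 (Mouse): category_id=1 -> matches Books
So 2 of 7 rows are dropped.

SQL:
SELECT a.name, b.name AS category
FROM products a
INNER JOIN categories b ON a.category_id = b.id

Result:
name    | category 
--------+----------
Stapler | Books    
Desk    | Tools    
Monitor | Tools    
Laptop  | Furniture
Mouse   | Books    


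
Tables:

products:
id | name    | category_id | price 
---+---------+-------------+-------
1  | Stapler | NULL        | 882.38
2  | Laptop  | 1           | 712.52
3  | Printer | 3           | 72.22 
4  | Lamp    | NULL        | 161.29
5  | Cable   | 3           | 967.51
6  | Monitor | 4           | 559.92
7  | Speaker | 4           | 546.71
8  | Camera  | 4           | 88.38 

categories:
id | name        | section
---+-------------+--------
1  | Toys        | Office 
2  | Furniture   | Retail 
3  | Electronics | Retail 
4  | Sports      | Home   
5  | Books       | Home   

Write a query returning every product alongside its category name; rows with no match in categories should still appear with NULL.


LEFT JOIN keeps every row from products (the left table); where category_id has no match in categories, the category columns become NULL. Walk through each product:
  - product 1 (Stapler): category_id=NULL, no match -> kept with NULL
  - product 2 (Laptop): category_id=1 -> matches Toys
  - product 3 (Printer): category_id=3 -> matches Electronics
  - product 4 (Lamp): category_id=NULL, no match -> kept with NULL
  - product 5 (Cable): category_id=3 -> matches Electronics
  - product 6 (Monitor): category_id=4 -> matches Sports
  - product 7 (Speaker): category_id=4 -> matches Sports
  - product 8 (Camera): category_id=4 -> matches Sports
All 8 rows appear; 2 have NULL category.

SQL:
SELECT a.name, b.name AS category
FROM products a
LEFT JOIN categories b ON a.category_id = b.id

Result:
name    | category   
--------+------------
Stapler | NULL       
Laptop  | Toys       
Printer | Electronics
Lamp    | NULL       
Cable   | Electronics
Monitor | Sports     
Speaker | Sports     
Camera  | Sports     


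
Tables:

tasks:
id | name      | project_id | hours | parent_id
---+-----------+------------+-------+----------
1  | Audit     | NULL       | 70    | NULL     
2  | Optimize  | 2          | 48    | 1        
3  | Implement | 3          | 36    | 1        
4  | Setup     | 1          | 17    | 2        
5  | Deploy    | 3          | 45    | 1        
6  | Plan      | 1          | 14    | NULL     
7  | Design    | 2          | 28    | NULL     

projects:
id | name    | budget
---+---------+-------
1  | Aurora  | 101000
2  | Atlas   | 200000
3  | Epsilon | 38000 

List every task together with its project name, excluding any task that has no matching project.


INNER JOIN keeps only tasks rows whose project_id matches an id in projects. Walk through each task:
  - task 1 (Audit): project_id=NULL, no match -> dropped
  - task 2 (Optimize): project_id=2 -> matches Atlas
  - task 3 (Implement): project_id=3 -> matches Epsilon
  - task 4 (Setup): project_id=1 -> matches Aurora
  - task 5 (Deploy): project_id=3 -> matches Epsilon
  - task 6 (Plan): project_id=1 -> matches Aurora
  - task 7 (Design): project_id=2 -> matches Atlas
So 1 of 7 rows is dropped.

SQL:
SELECT a.name, b.name AS project
FROM tasks a
INNER JOIN projects b ON a.project_id = b.id

Result:
name      | project
----------+--------
Optimize  | Atlas  
Implement | Epsilon
Setup     | Aurora 
Deploy    | Epsilon
Plan      | Aurora 
Design    | Atlas  


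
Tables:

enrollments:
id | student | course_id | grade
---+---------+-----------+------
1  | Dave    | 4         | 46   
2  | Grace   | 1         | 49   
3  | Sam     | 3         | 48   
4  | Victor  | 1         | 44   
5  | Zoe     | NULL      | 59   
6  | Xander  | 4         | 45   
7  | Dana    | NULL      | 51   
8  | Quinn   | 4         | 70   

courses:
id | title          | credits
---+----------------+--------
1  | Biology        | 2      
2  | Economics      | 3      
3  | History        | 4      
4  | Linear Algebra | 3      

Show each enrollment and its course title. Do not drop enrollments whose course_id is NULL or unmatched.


LEFT JOIN keeps every row from enrollments (the left table); where course_id has no match in courses, the course columns become NULL. Walk through each enrollment:
  - enrollment 1 (Dave): course_id=4 -> matches Linear Algebra
  - enrollment 2 (Grace): course_id=1 -> matches Biology
  - enrollment 3 (Sam): course_id=3 -> matches History
  - enrollment 4 (Victor): course_id=1 -> matches Biology
  - enrollment 5 (Zoe): course_id=NULL, no match -> kept with NULL
  - enrollment 6 (Xander): course_id=4 -> matches Linear Algebra
  - enrollment 7 (Dana): course_id=NULL, no match -> kept with NULL
  - enrollment 8 (Quinn): course_id=4 -> matches Linear Algebra
All 8 rows appear; 2 have NULL course.

SQL:
SELECT a.student, b.title AS course
FROM enrollments a
LEFT JOIN courses b ON a.course_id = b.id

Result:
student | course        
--------+---------------
Dave    | Linear Algebra
Grace   | Biology       
Sam     | History       
Victor  | Biology       
Zoe     | NULL          
Xander  | Linear Algebra
Dana    | NULL          
Quinn   | Linear Algebra


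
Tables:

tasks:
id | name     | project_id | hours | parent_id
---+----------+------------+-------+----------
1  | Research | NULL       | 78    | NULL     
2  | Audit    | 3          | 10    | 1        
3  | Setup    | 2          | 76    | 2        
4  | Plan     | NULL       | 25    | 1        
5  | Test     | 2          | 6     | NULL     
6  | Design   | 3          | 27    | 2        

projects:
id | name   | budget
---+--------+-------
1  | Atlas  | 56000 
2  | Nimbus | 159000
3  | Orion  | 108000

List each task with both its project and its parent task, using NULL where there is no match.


Two LEFT JOINs from the same base table tasks: one to projects via project_id, one to tasks itself via parent_id. Both are LEFT so every task is preserved.
Match against projects:
  - task 1 (Research): project_id=NULL, no match -> kept with NULL
  - task 2 (Audit): project_id=3 -> matches Orion
  - task 3 (Setup): project_id=2 -> matches Nimbus
  - task 4 (Plan): project_id=NULL, no match -> kept with NULL
  - task 5 (Test): project_id=2 -> matches Nimbus
  - task 6 (Design): project_id=3 -> matches Orion
Match against tasks (self):
  - task 1 (Research): parent_id=NULL -> NULL
  - task 2 (Audit): parent_id=1 -> Research
  - task 3 (Setup): parent_id=2 -> Audit
  - task 4 (Plan): parent_id=1 -> Research
  - task 5 (Test): parent_id=NULL -> NULL
  - task 6 (Design): parent_id=2 -> Audit

SQL:
SELECT a.name, b.name AS project, c.name AS parent
FROM tasks a
LEFT JOIN projects b ON a.project_id = b.id
LEFT JOIN tasks c ON a.parent_id = c.id

Result:
name     | project | parent  
---------+---------+---------
Research | NULL    | NULL    
Audit    | Orion   | Research
Setup    | Nimbus  | Audit   
Plan     | NULL    | Research
Test     | Nimbus  | NULL    
Design   | Orion   | Audit   


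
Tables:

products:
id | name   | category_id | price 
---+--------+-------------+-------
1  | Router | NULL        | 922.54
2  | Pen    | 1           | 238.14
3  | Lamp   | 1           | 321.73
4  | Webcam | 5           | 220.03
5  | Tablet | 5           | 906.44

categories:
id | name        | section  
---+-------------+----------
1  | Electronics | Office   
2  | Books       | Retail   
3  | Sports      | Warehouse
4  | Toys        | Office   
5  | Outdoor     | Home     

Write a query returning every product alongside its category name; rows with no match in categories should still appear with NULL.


LEFT JOIN keeps every row from products (the left table); where category_id has no match in categories, the category columns become NULL. Walk through each product:
  - product 1 (Router): category_id=NULL, no match -> kept with NULL
  - product 2 (Pen): category_id=1 -> matches Electronics
  - product 3 (Lamp): category_id=1 -> matches Electronics
  - product 4 (Webcam): category_id=5 -> matches Outdoor
  - product 5 (Tablet): category_id=5 -> matches Outdoor
All 5 rows appear; 1 has NULL category.

SQL:
SELECT a.name, b.name AS category
FROM products a
LEFT JOIN categories b ON a.category_id = b.id

Result:
name   | category   
-------+------------
Router | NULL       
Pen    | Electronics
Lamp   | Electronics
Webcam | Outdoor    
Tablet | Outdoor    


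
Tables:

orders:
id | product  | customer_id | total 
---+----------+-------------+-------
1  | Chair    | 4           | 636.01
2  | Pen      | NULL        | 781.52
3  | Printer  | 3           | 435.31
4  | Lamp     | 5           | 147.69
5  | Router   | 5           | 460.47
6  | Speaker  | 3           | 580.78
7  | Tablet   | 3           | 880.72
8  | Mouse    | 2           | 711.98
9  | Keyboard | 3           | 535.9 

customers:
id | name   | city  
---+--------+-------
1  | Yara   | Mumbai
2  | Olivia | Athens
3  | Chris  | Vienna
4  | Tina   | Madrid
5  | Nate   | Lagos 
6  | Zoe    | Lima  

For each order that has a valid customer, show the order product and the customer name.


INNER JOIN keeps only orders rows whose customer_id matches an id in customers. Walk through each order:
  - order 1 (Chair): customer_id=4 -> matches Tina
  - order 2 (Pen): customer_id=NULL, no match -> dropped
  - order 3 (Printer): customer_id=3 -> matches Chris
  - order 4 (Lamp): customer_id=5 -> matches Nate
  - order 5 (Router): customer_id=5 -> matches Nate
  - order 6 (Speaker): customer_id=3 -> matches Chris
  - order 7 (Tablet): customer_id=3 -> matches Chris
  - order 8 (Mouse): customer_id=2 -> matches Olivia
  - order 9 (Keyboard): customer_id=3 -> matches Chris
So 1 of 9 rows is dropped.

SQL:
SELECT a.product, b.name AS customer
FROM orders a
INNER JOIN customers b ON a.customer_id = b.id

Result:
product  | customer
---------+---------
Chair    | Tina    
Printer  | Chris   
Lamp     | Nate    
Router   | Nate    
Speaker  | Chris   
Tablet   | Chris   
Mouse    | Olivia  
Keyboard | Chris   


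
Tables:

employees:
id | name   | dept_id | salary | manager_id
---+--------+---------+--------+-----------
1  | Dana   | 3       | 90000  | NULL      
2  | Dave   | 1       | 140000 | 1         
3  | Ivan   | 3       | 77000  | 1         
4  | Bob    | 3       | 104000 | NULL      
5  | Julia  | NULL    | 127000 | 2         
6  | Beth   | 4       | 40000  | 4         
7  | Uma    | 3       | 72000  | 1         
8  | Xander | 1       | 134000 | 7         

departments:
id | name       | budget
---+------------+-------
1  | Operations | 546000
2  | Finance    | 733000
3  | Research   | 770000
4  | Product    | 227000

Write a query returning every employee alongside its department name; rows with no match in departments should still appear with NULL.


LEFT JOIN keeps every row from employees (the left table); where dept_id has no match in departments, the department columns become NULL. Walk through each employee:
  - employee 1 (Dana): dept_id=3 -> matches Research
  - employee 2 (Dave): dept_id=1 -> matches Operations
  - employee 3 (Ivan): dept_id=3 -> matches Research
  - employee 4 (Bob): dept_id=3 -> matches Research
  - employee 5 (Julia): dept_id=NULL, no match -> kept with NULL
  - employee 6 (Beth): dept_id=4 -> matches Product
  - employee 7 (Uma): dept_id=3 -> matches Research
  - employee 8 (Xander): dept_id=1 -> matches Operations
All 8 rows appear; 1 has NULL department.

SQL:
SELECT a.name, b.name AS department
FROM employees a
LEFT JOIN departments b ON a.dept_id = b.id

Result:
name   | department
-------+-----------
Dana   | Research  
Dave   | Operations
Ivan   | Research  
Bob    | Research  
Julia  | NULL      
Beth   | Product   
Uma    | Research  
Xander | Operations


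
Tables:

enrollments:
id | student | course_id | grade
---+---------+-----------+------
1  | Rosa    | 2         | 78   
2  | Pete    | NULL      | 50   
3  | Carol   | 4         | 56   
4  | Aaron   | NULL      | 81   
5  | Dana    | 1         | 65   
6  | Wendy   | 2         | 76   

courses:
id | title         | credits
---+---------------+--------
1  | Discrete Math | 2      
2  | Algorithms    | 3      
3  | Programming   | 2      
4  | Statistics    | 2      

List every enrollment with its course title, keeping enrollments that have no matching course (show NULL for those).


LEFT JOIN keeps every row from enrollments (the left table); where course_id has no match in courses, the course columns become NULL. Walk through each enrollment:
  - enrollment 1 (Rosa): course_id=2 -> matches Algorithms
  - enrollment 2 (Pete): course_id=NULL, no match -> kept with NULL
  - enrollment 3 (Carol): course_id=4 -> matches Statistics
  - enrollment 4 (Aaron): course_id=NULL, no match -> kept with NULL
  - enrollment 5 (Dana): course_id=1 -> matches Discrete Math
  - enrollment 6 (Wendy): course_id=2 -> matches Algorithms
All 6 rows appear; 2 have NULL course.

SQL:
SELECT a.student, b.title AS course
FROM enrollments a
LEFT JOIN courses b ON a.course_id = b.id

Result:
student | course       
--------+--------------
Rosa    | Algorithms   
Pete    | NULL         
Carol   | Statistics   
Aaron   | NULL         
Dana    | Discrete Math
Wendy   | Algorithms   


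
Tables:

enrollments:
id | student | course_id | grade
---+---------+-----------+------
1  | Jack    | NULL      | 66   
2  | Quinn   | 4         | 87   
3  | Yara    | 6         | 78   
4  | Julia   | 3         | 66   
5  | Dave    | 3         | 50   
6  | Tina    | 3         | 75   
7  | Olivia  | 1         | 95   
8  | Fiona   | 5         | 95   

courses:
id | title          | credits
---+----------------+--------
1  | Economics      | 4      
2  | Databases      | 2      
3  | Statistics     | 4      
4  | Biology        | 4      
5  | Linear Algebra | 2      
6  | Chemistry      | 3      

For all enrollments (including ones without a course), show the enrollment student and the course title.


LEFT JOIN keeps every row from enrollments (the left table); where course_id has no match in courses, the course columns become NULL. Walk through each enrollment:
  - enrollment 1 (Jack): course_id=NULL, no match -> kept with NULL
  - enrollment 2 (Quinn): course_id=4 -> matches Biology
  - enrollment 3 (Yara): course_id=6 -> matches Chemistry
  - enrollment 4 (Julia): course_id=3 -> matches Statistics
  - enrollment 5 (Dave): course_id=3 -> matches Statistics
  - enrollment 6 (Tina): course_id=3 -> matches Statistics
  - enrollment 7 (Olivia): course_id=1 -> matches Economics
  - enrollment 8 (Fiona): course_id=5 -> matches Linear Algebra
All 8 rows appear; 1 has NULL course.

SQL:
SELECT a.student, b.title AS course
FROM enrollments a
LEFT JOIN courses b ON a.course_id = b.id

Result:
student | course        
--------+---------------
Jack    | NULL          
Quinn   | Biology       
Yara    | Chemistry     
Julia   | Statistics    
Dave    | Statistics    
Tina    | Statistics    
Olivia  | Economics     
Fiona   | Linear Algebra


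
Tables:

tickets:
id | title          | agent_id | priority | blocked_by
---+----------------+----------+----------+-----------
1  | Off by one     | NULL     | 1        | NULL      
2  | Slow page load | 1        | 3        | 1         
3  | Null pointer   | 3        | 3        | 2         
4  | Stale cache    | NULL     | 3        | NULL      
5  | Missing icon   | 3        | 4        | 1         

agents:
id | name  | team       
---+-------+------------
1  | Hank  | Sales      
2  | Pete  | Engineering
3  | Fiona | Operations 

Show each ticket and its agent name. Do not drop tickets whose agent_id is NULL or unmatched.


LEFT JOIN keeps every row from tickets (the left table); where agent_id has no match in agents, the agent columns become NULL. Walk through each ticket:
  - ticket 1 (Off by one): agent_id=NULL, no match -> kept with NULL
  - ticket 2 (Slow page load): agent_id=1 -> matches Hank
  - ticket 3 (Null pointer): agent_id=3 -> matches Fiona
  - ticket 4 (Stale cache): agent_id=NULL, no match -> kept with NULL
  - ticket 5 (Missing icon): agent_id=3 -> matches Fiona
All 5 rows appear; 2 have NULL agent.

SQL:
SELECT a.title, b.name AS agent
FROM tickets a
LEFT JOIN agents b ON a.agent_id = b.id

Result:
title          | agent
---------------+------
Off by one     | NULL 
Slow page load | Hank 
Null pointer   | Fiona
Stale cache    | NULL 
Missing icon   | Fiona


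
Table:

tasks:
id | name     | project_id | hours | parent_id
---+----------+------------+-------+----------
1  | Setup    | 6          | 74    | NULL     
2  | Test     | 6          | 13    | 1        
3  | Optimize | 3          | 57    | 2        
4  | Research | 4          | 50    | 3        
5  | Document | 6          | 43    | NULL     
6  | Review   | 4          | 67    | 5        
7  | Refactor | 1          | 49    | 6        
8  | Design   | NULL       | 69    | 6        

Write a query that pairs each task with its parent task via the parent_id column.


This is a self-join: tasks is joined to a second copy of itself, matching each row's parent_id to another row's id. Use LEFT JOIN so rows with parent_id=NULL are kept.
  - task 1 (Setup): parent_id=NULL -> NULL
  - task 2 (Test): parent_id=1 -> Setup
  - task 3 (Optimize): parent_id=2 -> Test
  - task 4 (Research): parent_id=3 -> Optimize
  - task 5 (Document): parent_id=NULL -> NULL
  - task 6 (Review): parent_id=5 -> Document
  - task 7 (Refactor): parent_id=6 -> Review
  - task 8 (Design): parent_id=6 -> Review

SQL:
SELECT a.name AS item, b.name AS parent
FROM tasks a
LEFT JOIN tasks b ON a.parent_id = b.id

Result:
item     | parent  
---------+---------
Setup    | NULL    
Test     | Setup   
Optimize | Test    
Research | Optimize
Document | NULL    
Review   | Document
Refactor | Review  
Design   | Review  


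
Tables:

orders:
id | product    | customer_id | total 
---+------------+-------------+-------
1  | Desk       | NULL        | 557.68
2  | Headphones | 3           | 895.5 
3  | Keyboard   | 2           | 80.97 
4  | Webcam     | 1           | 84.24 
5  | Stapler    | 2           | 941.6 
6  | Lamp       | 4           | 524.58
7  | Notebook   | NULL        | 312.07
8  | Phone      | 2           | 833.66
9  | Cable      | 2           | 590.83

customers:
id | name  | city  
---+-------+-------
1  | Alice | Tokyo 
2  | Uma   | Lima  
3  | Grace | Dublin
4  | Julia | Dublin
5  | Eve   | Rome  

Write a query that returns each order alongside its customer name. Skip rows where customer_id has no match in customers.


INNER JOIN keeps only orders rows whose customer_id matches an id in customers. Walk through each order:
  - order 1 (Desk): customer_id=NULL, no match -> dropped
  - order 2 (Headphones): customer_id=3 -> matches Grace
  - order 3 (Keyboard): customer_id=2 -> matches Uma
  - order 4 (Webcam): customer_id=1 -> matches Alice
  - order 5 (Stapler): customer_id=2 -> matches Uma
  - order 6 (Lamp): customer_id=4 -> matches Julia
  - order 7 (Notebook): customer_id=NULL, no match -> dropped
  - order 8 (Phone): customer_id=2 -> matches Uma
  - order 9 (Cable): customer_id=2 -> matches Uma
So 2 of 9 rows are dropped.

SQL:
SELECT a.product, b.name AS customer
FROM orders a
INNER JOIN customers b ON a.customer_id = b.id

Result:
product    | customer
-----------+---------
Headphones | Grace   
Keyboard   | Uma     
Webcam     | Alice   
Stapler    | Uma     
Lamp       | Julia   
Phone      | Uma     
Cable      | Uma     


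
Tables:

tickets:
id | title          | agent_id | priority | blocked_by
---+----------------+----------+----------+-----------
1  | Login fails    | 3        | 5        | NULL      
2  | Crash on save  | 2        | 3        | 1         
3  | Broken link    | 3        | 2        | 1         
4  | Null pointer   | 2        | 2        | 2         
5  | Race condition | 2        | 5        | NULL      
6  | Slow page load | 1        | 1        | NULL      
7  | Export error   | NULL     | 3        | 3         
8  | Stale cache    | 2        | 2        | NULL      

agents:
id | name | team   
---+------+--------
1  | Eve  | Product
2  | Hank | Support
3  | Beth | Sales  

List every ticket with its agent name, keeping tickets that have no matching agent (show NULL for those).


LEFT JOIN keeps every row from tickets (the left table); where agent_id has no match in agents, the agent columns become NULL. Walk through each ticket:
  - ticket 1 (Login fails): agent_id=3 -> matches Beth
  - ticket 2 (Crash on save): agent_id=2 -> matches Hank
  - ticket 3 (Broken link): agent_id=3 -> matches Beth
  - ticket 4 (Null pointer): agent_id=2 -> matches Hank
  - ticket 5 (Race condition): agent_id=2 -> matches Hank
  - ticket 6 (Slow page load): agent_id=1 -> matches Eve
  - ticket 7 (Export error): agent_id=NULL, no match -> kept with NULL
  - ticket 8 (Stale cache): agent_id=2 -> matches Hank
All 8 rows appear; 1 has NULL agent.

SQL:
SELECT a.title, b.name AS agent
FROM tickets a
LEFT JOIN agents b ON a.agent_id = b.id

Result:
title          | agent
---------------+------
Login fails    | Beth 
Crash on save  | Hank 
Broken link    | Beth 
Null pointer   | Hank 
Race condition | Hank 
Slow page load | Eve  
Export error   | NULL 
Stale cache    | Hank 


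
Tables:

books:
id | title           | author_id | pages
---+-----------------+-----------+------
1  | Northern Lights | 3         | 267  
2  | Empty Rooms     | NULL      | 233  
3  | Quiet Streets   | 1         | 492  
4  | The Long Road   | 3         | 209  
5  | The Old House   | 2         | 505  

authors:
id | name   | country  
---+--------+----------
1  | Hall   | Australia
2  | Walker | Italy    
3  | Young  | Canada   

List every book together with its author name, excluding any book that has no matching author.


INNER JOIN keeps only books rows whose author_id matches an id in authors. Walk through each book:
  - book 1 (Northern Lights): author_id=3 -> matches Young
  - book 2 (Empty Rooms): author_id=NULL, no match -> dropped
  - book 3 (Quiet Streets): author_id=1 -> matches Hall
  - book 4 (The Long Road): author_id=3 -> matches Young
  - book 5 (The Old House): author_id=2 -> matches Walker
So 1 of 5 rows is dropped.

SQL:
SELECT a.title, b.name AS author
FROM books a
INNER JOIN authors b ON a.author_id = b.id

Result:
title           | author
----------------+-------
Northern Lights | Young 
Quiet Streets   | Hall  
The Long Road   | Young 
The Old House   | Walker


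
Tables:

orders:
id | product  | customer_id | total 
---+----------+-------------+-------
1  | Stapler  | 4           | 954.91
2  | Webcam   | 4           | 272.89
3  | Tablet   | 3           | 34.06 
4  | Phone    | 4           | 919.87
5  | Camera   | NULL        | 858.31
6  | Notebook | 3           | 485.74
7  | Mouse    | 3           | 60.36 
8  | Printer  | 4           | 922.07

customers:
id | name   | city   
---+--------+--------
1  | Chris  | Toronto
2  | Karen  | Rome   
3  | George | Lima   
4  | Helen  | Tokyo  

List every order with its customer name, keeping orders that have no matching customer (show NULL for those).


LEFT JOIN keeps every row from orders (the left table); where customer_id has no match in customers, the customer columns become NULL. Walk through each order:
  - order 1 (Stapler): customer_id=4 -> matches Helen
  - order 2 (Webcam): customer_id=4 -> matches Helen
  - order 3 (Tablet): customer_id=3 -> matches George
  - order 4 (Phone): customer_id=4 -> matches Helen
  - order 5 (Camera): customer_id=NULL, no match -> kept with NULL
  - order 6 (Notebook): customer_id=3 -> matches George
  - order 7 (Mouse): customer_id=3 -> matches George
  - order 8 (Printer): customer_id=4 -> matches Helen
All 8 rows appear; 1 has NULL customer.

SQL:
SELECT a.product, b.name AS customer
FROM orders a
LEFT JOIN customers b ON a.customer_id = b.id

Result:
product  | customer
---------+---------
Stapler  | Helen   
Webcam   | Helen   
Tablet   | George  
Phone    | Helen   
Camera   | NULL    
Notebook | George  
Mouse    | George  
Printer  | Helen   


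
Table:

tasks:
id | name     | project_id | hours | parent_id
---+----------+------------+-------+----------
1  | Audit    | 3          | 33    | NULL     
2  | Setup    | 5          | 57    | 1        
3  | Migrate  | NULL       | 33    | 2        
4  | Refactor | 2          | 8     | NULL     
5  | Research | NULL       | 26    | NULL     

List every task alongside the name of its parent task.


This is a self-join: tasks is joined to a second copy of itself, matching each row's parent_id to another row's id. Use LEFT JOIN so rows with parent_id=NULL are kept.
  - task 1 (Audit): parent_id=NULL -> NULL
  - task 2 (Setup): parent_id=1 -> Audit
  - task 3 (Migrate): parent_id=2 -> Setup
  - task 4 (Refactor): parent_id=NULL -> NULL
  - task 5 (Research): parent_id=NULL -> NULL

SQL:
SELECT a.name AS item, b.name AS parent
FROM tasks a
LEFT JOIN tasks b ON a.parent_id = b.id

Result:
item     | parent
---------+-------
Audit    | NULL  
Setup    | Audit 
Migrate  | Setup 
Refactor | NULL  
Research | NULL  


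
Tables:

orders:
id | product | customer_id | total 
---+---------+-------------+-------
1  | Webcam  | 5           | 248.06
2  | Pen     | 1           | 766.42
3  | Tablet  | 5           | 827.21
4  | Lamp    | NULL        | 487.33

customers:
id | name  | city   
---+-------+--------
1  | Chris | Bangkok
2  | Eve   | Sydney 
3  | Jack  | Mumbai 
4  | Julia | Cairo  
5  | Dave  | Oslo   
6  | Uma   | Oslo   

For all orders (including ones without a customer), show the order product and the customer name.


LEFT JOIN keeps every row from orders (the left table); where customer_id has no match in customers, the customer columns become NULL. Walk through each order:
  - order 1 (Webcam): customer_id=5 -> matches Dave
  - order 2 (Pen): customer_id=1 -> matches Chris
  - order 3 (Tablet): customer_id=5 -> matches Dave
  - order 4 (Lamp): customer_id=NULL, no match -> kept with NULL
All 4 rows appear; 1 has NULL customer.

SQL:
SELECT a.product, b.name AS customer
FROM orders a
LEFT JOIN customers b ON a.customer_id = b.id

Result:
product | customer
--------+---------
Webcam  | Dave    
Pen     | Chris   
Tablet  | Dave    
Lamp    | NULL    


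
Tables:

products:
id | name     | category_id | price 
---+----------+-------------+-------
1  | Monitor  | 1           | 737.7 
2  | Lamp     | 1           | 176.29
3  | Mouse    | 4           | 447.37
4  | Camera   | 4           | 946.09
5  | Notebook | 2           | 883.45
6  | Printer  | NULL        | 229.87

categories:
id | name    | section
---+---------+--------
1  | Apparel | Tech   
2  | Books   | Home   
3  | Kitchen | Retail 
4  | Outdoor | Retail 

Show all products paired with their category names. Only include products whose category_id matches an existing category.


INNER JOIN keeps only products rows whose category_id matches an id in categories. Walk through each product:
  - product 1 (Monitor): category_id=1 -> matches Apparel
  - product 2 (Lamp): category_id=1 -> matches Apparel
  - product 3 (Mouse): category_id=4 -> matches Outdoor
  - product 4 (Camera): category_id=4 -> matches Outdoor
  - product 5 (Notebook): category_id=2 -> matches Books
  - product 6 (Printer): category_id=NULL, no match -> dropped
So 1 of 6 rows is dropped.

SQL:
SELECT a.name, b.name AS category
FROM products a
INNER JOIN categories b ON a.category_id = b.id

Result:
name     | category
---------+---------
Monitor  | Apparel 
Lamp     | Apparel 
Mouse    | Outdoor 
Camera   | Outdoor 
Notebook | Books   


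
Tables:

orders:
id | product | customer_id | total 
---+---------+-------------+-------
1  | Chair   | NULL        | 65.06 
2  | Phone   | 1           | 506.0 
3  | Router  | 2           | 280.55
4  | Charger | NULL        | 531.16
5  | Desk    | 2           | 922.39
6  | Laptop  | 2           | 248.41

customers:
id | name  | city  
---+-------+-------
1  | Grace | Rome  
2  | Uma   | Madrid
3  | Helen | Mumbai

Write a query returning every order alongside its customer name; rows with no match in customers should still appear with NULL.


LEFT JOIN keeps every row from orders (the left table); where customer_id has no match in customers, the customer columns become NULL. Walk through each order:
  - order 1 (Chair): customer_id=NULL, no match -> kept with NULL
  - order 2 (Phone): customer_id=1 -> matches Grace
  - order 3 (Router): customer_id=2 -> matches Uma
  - order 4 (Charger): customer_id=NULL, no match -> kept with NULL
  - order 5 (Desk): customer_id=2 -> matches Uma
  - order 6 (Laptop): customer_id=2 -> matches Uma
All 6 rows appear; 2 have NULL customer.

SQL:
SELECT a.product, b.name AS customer
FROM orders a
LEFT JOIN customers b ON a.customer_id = b.id

Result:
product | customer
--------+---------
Chair   | NULL    
Phone   | Grace   
Router  | Uma     
Charger | NULL    
Desk    | Uma     
Laptop  | Uma     


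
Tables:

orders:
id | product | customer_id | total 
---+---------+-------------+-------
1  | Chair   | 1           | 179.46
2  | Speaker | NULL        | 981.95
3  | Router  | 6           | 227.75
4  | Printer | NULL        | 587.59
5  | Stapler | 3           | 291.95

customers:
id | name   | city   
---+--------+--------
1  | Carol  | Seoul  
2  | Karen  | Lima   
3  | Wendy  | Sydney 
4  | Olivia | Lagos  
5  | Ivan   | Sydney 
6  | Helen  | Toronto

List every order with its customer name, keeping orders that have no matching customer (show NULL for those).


LEFT JOIN keeps every row from orders (the left table); where customer_id has no match in customers, the customer columns become NULL. Walk through each order:
  - order 1 (Chair): customer_id=1 -> matches Carol
  - order 2 (Speaker): customer_id=NULL, no match -> kept with NULL
  - order 3 (Router): customer_id=6 -> matches Helen
  - order 4 (Printer): customer_id=NULL, no match -> kept with NULL
  - order 5 (Stapler): customer_id=3 -> matches Wendy
All 5 rows appear; 2 have NULL customer.

SQL:
SELECT a.product, b.name AS customer
FROM orders a
LEFT JOIN customers b ON a.customer_id = b.id

Result:
product | customer
--------+---------
Chair   | Carol   
Speaker | NULL    
Router  | Helen   
Printer | NULL    
Stapler | Wendy   


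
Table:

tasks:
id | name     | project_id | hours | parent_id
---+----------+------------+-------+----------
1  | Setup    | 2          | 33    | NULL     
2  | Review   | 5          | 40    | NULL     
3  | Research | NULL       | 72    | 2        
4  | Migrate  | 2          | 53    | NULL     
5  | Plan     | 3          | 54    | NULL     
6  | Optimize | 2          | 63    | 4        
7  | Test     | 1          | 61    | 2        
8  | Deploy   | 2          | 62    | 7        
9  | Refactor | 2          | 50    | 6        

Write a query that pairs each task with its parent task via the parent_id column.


This is a self-join: tasks is joined to a second copy of itself, matching each row's parent_id to another row's id. Use LEFT JOIN so rows with parent_id=NULL are kept.
  - task 1 (Setup): parent_id=NULL -> NULL
  - task 2 (Review): parent_id=NULL -> NULL
  - task 3 (Research): parent_id=2 -> Review
  - task 4 (Migrate): parent_id=NULL -> NULL
  - task 5 (Plan): parent_id=NULL -> NULL
  - task 6 (Optimize): parent_id=4 -> Migrate
  - task 7 (Test): parent_id=2 -> Review
  - task 8 (Deploy): parent_id=7 -> Test
  - task 9 (Refactor): parent_id=6 -> Optimize

SQL:
SELECT a.name AS item, b.name AS parent
FROM tasks a
LEFT JOIN tasks b ON a.parent_id = b.id

Result:
item     | parent  
---------+---------
Setup    | NULL    
Review   | NULL    
Research | Review  
Migrate  | NULL    
Plan     | NULL    
Optimize | Migrate 
Test     | Review  
Deploy   | Test    
Refactor | Optimize


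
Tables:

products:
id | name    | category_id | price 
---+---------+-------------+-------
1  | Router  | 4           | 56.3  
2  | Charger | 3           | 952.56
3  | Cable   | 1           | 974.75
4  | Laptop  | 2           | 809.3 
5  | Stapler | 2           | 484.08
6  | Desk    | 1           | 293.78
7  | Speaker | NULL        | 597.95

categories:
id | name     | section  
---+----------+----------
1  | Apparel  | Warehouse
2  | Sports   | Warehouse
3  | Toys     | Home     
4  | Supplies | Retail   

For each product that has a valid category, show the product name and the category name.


INNER JOIN keeps only products rows whose category_id matches an id in categories. Walk through each product:
  - product 1 (Router): category_id=4 -> matches Supplies
  - product 2 (Charger): category_id=3 -> matches Toys
  - product 3 (Cable): category_id=1 -> matches Apparel
  - product 4 (Laptop): category_id=2 -> matches Sports
  - product 5 (Stapler): category_id=2 -> matches Sports
  - product 6 (Desk): category_id=1 -> matches Apparel
  - product 7 (Speaker): category_id=NULL, no match -> dropped
So 1 of 7 rows is dropped.

SQL:
SELECT a.name, b.name AS category
FROM products a
INNER JOIN categories b ON a.category_id = b.id

Result:
name    | category
--------+---------
Router  | Supplies
Charger | Toys    
Cable   | Apparel 
Laptop  | Sports  
Stapler | Sports  
Desk    | Apparel 


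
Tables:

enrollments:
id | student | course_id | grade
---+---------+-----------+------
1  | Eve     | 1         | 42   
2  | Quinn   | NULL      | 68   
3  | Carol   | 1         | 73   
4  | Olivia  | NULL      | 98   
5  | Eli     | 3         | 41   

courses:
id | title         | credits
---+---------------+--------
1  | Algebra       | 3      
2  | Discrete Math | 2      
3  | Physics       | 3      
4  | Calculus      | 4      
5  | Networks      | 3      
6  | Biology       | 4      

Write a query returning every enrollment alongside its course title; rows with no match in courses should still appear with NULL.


LEFT JOIN keeps every row from enrollments (the left table); where course_id has no match in courses, the course columns become NULL. Walk through each enrollment:
  - enrollment 1 (Eve): course_id=1 -> matches Algebra
  - enrollment 2 (Quinn): course_id=NULL, no match -> kept with NULL
  - enrollment 3 (Carol): course_id=1 -> matches Algebra
  - enrollment 4 (Olivia): course_id=NULL, no match -> kept with NULL
  - enrollment 5 (Eli): course_id=3 -> matches Physics
All 5 rows appear; 2 have NULL course.

SQL:
SELECT a.student, b.title AS course
FROM enrollments a
LEFT JOIN courses b ON a.course_id = b.id

Result:
student | course 
--------+--------
Eve     | Algebra
Quinn   | NULL   
Carol   | Algebra
Olivia  | NULL   
Eli     | Physics


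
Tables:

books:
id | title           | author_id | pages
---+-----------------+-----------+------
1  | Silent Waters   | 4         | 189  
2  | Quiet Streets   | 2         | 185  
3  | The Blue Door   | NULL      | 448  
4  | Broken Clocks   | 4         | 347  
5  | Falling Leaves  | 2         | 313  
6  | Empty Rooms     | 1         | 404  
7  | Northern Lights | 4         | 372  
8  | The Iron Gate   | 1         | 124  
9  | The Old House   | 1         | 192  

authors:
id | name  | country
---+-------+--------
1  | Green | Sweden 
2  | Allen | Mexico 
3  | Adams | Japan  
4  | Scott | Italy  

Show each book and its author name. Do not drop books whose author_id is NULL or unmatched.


LEFT JOIN keeps every row from books (the left table); where author_id has no match in authors, the author columns become NULL. Walk through each book:
  - book 1 (Silent Waters): author_id=4 -> matches Scott
  - book 2 (Quiet Streets): author_id=2 -> matches Allen
  - book 3 (The Blue Door): author_id=NULL, no match -> kept with NULL
  - book 4 (Broken Clocks): author_id=4 -> matches Scott
  - book 5 (Falling Leaves): author_id=2 -> matches Allen
  - book 6 (Empty Rooms): author_id=1 -> matches Green
  - book 7 (Northern Lights): author_id=4 -> matches Scott
  - book 8 (The Iron Gate): author_id=1 -> matches Green
  - book 9 (The Old House): author_id=1 -> matches Green
All 9 rows appear; 1 has NULL author.

SQL:
SELECT a.title, b.name AS author
FROM books a
LEFT JOIN authors b ON a.author_id = b.id

Result:
title           | author
----------------+-------
Silent Waters   | Scott 
Quiet Streets   | Allen 
The Blue Door   | NULL  
Broken Clocks   | Scott 
Falling Leaves  | Allen 
Empty Rooms     | Green 
Northern Lights | Scott 
The Iron Gate   | Green 
The Old House   | Green 
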